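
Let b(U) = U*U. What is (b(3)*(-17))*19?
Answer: -2907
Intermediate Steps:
b(U) = U²
(b(3)*(-17))*19 = (3²*(-17))*19 = (9*(-17))*19 = -153*19 = -2907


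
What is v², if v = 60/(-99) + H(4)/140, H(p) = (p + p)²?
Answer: 29584/1334025 ≈ 0.022177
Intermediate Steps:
H(p) = 4*p² (H(p) = (2*p)² = 4*p²)
v = -172/1155 (v = 60/(-99) + (4*4²)/140 = 60*(-1/99) + (4*16)*(1/140) = -20/33 + 64*(1/140) = -20/33 + 16/35 = -172/1155 ≈ -0.14892)
v² = (-172/1155)² = 29584/1334025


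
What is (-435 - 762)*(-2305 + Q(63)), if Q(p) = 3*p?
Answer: 2532852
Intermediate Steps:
(-435 - 762)*(-2305 + Q(63)) = (-435 - 762)*(-2305 + 3*63) = -1197*(-2305 + 189) = -1197*(-2116) = 2532852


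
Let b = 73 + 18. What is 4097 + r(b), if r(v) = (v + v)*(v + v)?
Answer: 37221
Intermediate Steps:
b = 91
r(v) = 4*v² (r(v) = (2*v)*(2*v) = 4*v²)
4097 + r(b) = 4097 + 4*91² = 4097 + 4*8281 = 4097 + 33124 = 37221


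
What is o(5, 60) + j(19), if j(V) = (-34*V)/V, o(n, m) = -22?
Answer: -56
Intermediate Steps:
j(V) = -34
o(5, 60) + j(19) = -22 - 34 = -56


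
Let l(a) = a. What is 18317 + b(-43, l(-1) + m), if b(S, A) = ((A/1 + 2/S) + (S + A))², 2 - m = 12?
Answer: 41691342/1849 ≈ 22548.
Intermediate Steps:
m = -10 (m = 2 - 1*12 = 2 - 12 = -10)
b(S, A) = (S + 2*A + 2/S)² (b(S, A) = ((A*1 + 2/S) + (A + S))² = ((A + 2/S) + (A + S))² = (S + 2*A + 2/S)²)
18317 + b(-43, l(-1) + m) = 18317 + (2 + (-43)² + 2*(-1 - 10)*(-43))²/(-43)² = 18317 + (2 + 1849 + 2*(-11)*(-43))²/1849 = 18317 + (2 + 1849 + 946)²/1849 = 18317 + (1/1849)*2797² = 18317 + (1/1849)*7823209 = 18317 + 7823209/1849 = 41691342/1849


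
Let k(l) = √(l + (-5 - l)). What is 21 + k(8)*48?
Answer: 21 + 48*I*√5 ≈ 21.0 + 107.33*I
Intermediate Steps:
k(l) = I*√5 (k(l) = √(-5) = I*√5)
21 + k(8)*48 = 21 + (I*√5)*48 = 21 + 48*I*√5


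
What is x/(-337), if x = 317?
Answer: -317/337 ≈ -0.94065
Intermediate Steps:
x/(-337) = 317/(-337) = 317*(-1/337) = -317/337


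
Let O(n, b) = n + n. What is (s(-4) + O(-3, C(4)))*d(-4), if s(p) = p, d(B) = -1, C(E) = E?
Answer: 10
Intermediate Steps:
O(n, b) = 2*n
(s(-4) + O(-3, C(4)))*d(-4) = (-4 + 2*(-3))*(-1) = (-4 - 6)*(-1) = -10*(-1) = 10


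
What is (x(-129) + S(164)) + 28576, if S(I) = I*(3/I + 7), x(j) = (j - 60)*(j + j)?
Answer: 78489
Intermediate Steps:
x(j) = 2*j*(-60 + j) (x(j) = (-60 + j)*(2*j) = 2*j*(-60 + j))
S(I) = I*(7 + 3/I)
(x(-129) + S(164)) + 28576 = (2*(-129)*(-60 - 129) + (3 + 7*164)) + 28576 = (2*(-129)*(-189) + (3 + 1148)) + 28576 = (48762 + 1151) + 28576 = 49913 + 28576 = 78489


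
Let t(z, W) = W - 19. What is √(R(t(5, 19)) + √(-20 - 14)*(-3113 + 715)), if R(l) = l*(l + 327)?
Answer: 2^(¾)*17^(¼)*√1199*√(-I) ≈ 83.614 - 83.614*I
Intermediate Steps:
t(z, W) = -19 + W
R(l) = l*(327 + l)
√(R(t(5, 19)) + √(-20 - 14)*(-3113 + 715)) = √((-19 + 19)*(327 + (-19 + 19)) + √(-20 - 14)*(-3113 + 715)) = √(0*(327 + 0) + √(-34)*(-2398)) = √(0*327 + (I*√34)*(-2398)) = √(0 - 2398*I*√34) = √(-2398*I*√34) = 2^(¾)*17^(¼)*√1199*√(-I)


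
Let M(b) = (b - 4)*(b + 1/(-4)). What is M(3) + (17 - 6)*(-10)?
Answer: -451/4 ≈ -112.75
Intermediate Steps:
M(b) = (-4 + b)*(-¼ + b) (M(b) = (-4 + b)*(b - ¼) = (-4 + b)*(-¼ + b))
M(3) + (17 - 6)*(-10) = (1 + 3² - 17/4*3) + (17 - 6)*(-10) = (1 + 9 - 51/4) + 11*(-10) = -11/4 - 110 = -451/4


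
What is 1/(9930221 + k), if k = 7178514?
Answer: 1/17108735 ≈ 5.8450e-8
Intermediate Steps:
1/(9930221 + k) = 1/(9930221 + 7178514) = 1/17108735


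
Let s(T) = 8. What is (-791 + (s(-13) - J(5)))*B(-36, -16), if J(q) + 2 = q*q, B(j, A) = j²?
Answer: -1044576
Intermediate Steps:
J(q) = -2 + q² (J(q) = -2 + q*q = -2 + q²)
(-791 + (s(-13) - J(5)))*B(-36, -16) = (-791 + (8 - (-2 + 5²)))*(-36)² = (-791 + (8 - (-2 + 25)))*1296 = (-791 + (8 - 1*23))*1296 = (-791 + (8 - 23))*1296 = (-791 - 15)*1296 = -806*1296 = -1044576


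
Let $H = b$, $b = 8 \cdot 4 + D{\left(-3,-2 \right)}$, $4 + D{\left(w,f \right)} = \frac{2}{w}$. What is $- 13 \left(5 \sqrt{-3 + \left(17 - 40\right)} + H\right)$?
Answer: $- \frac{1066}{3} - 65 i \sqrt{26} \approx -355.33 - 331.44 i$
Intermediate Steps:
$D{\left(w,f \right)} = -4 + \frac{2}{w}$
$b = \frac{82}{3}$ ($b = 8 \cdot 4 - \left(4 - \frac{2}{-3}\right) = 32 + \left(-4 + 2 \left(- \frac{1}{3}\right)\right) = 32 - \frac{14}{3} = \frac{82}{3} \approx 27.333$)
$H = \frac{82}{3} \approx 27.333$
$- 13 \left(5 \sqrt{-3 + \left(17 - 40\right)} + H\right) = - 13 \left(5 \sqrt{-3 + \left(17 - 40\right)} + \frac{82}{3}\right) = - 13 \left(5 \sqrt{-3 - 23} + \frac{82}{3}\right) = - 13 \left(5 \sqrt{-26} + \frac{82}{3}\right) = - 13 \left(5 i \sqrt{26} + \frac{82}{3}\right) = - 13 \left(\frac{82}{3} + 5 i \sqrt{26}\right) = - \frac{1066}{3} - 65 i \sqrt{26}$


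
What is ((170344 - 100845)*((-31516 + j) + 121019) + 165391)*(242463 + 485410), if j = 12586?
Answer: 5164440031258146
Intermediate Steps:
((170344 - 100845)*((-31516 + j) + 121019) + 165391)*(242463 + 485410) = ((170344 - 100845)*((-31516 + 12586) + 121019) + 165391)*(242463 + 485410) = (69499*(-18930 + 121019) + 165391)*727873 = (69499*102089 + 165391)*727873 = (7095083411 + 165391)*727873 = 7095248802*727873 = 5164440031258146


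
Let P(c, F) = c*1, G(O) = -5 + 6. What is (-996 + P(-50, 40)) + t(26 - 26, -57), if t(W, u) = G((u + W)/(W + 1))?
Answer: -1045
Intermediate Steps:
G(O) = 1
t(W, u) = 1
P(c, F) = c
(-996 + P(-50, 40)) + t(26 - 26, -57) = (-996 - 50) + 1 = -1046 + 1 = -1045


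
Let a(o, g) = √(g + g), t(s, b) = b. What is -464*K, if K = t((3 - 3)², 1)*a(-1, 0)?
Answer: 0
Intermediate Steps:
a(o, g) = √2*√g (a(o, g) = √(2*g) = √2*√g)
K = 0 (K = 1*(√2*√0) = 1*(√2*0) = 1*0 = 0)
-464*K = -464*0 = 0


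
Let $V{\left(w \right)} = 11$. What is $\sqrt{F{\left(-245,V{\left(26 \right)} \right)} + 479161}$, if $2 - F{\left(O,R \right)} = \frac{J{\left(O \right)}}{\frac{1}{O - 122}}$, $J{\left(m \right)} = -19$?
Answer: $\sqrt{472190} \approx 687.16$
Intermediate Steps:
$F{\left(O,R \right)} = -2316 + 19 O$ ($F{\left(O,R \right)} = 2 - - \frac{19}{\frac{1}{O - 122}} = 2 - - \frac{19}{\frac{1}{-122 + O}} = 2 - - 19 \left(-122 + O\right) = 2 - \left(2318 - 19 O\right) = 2 + \left(-2318 + 19 O\right) = -2316 + 19 O$)
$\sqrt{F{\left(-245,V{\left(26 \right)} \right)} + 479161} = \sqrt{\left(-2316 + 19 \left(-245\right)\right) + 479161} = \sqrt{\left(-2316 - 4655\right) + 479161} = \sqrt{-6971 + 479161} = \sqrt{472190}$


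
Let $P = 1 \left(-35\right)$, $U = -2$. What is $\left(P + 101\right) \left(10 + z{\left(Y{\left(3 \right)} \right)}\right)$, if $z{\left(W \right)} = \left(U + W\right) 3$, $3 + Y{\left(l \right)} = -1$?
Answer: $-528$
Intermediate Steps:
$P = -35$
$Y{\left(l \right)} = -4$ ($Y{\left(l \right)} = -3 - 1 = -4$)
$z{\left(W \right)} = -6 + 3 W$ ($z{\left(W \right)} = \left(-2 + W\right) 3 = -6 + 3 W$)
$\left(P + 101\right) \left(10 + z{\left(Y{\left(3 \right)} \right)}\right) = \left(-35 + 101\right) \left(10 + \left(-6 + 3 \left(-4\right)\right)\right) = 66 \left(10 - 18\right) = 66 \left(-8\right) = -528$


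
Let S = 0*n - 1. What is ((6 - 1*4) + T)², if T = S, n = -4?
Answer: 1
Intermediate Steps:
S = -1 (S = 0*(-4) - 1 = 0 - 1 = -1)
T = -1
((6 - 1*4) + T)² = ((6 - 1*4) - 1)² = ((6 - 4) - 1)² = (2 - 1)² = 1² = 1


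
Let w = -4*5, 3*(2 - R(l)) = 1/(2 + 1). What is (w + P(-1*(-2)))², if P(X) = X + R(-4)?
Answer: 21025/81 ≈ 259.57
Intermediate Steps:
R(l) = 17/9 (R(l) = 2 - 1/(3*(2 + 1)) = 2 - ⅓/3 = 2 - ⅓*⅓ = 2 - ⅑ = 17/9)
w = -20
P(X) = 17/9 + X (P(X) = X + 17/9 = 17/9 + X)
(w + P(-1*(-2)))² = (-20 + (17/9 - 1*(-2)))² = (-20 + (17/9 + 2))² = (-20 + 35/9)² = (-145/9)² = 21025/81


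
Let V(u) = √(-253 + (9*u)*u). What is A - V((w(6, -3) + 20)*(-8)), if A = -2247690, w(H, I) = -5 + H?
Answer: -2247690 - √253763 ≈ -2.2482e+6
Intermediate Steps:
V(u) = √(-253 + 9*u²)
A - V((w(6, -3) + 20)*(-8)) = -2247690 - √(-253 + 9*(((-5 + 6) + 20)*(-8))²) = -2247690 - √(-253 + 9*((1 + 20)*(-8))²) = -2247690 - √(-253 + 9*(21*(-8))²) = -2247690 - √(-253 + 9*(-168)²) = -2247690 - √(-253 + 9*28224) = -2247690 - √(-253 + 254016) = -2247690 - √253763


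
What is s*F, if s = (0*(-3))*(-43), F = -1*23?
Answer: 0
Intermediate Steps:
F = -23
s = 0 (s = 0*(-43) = 0)
s*F = 0*(-23) = 0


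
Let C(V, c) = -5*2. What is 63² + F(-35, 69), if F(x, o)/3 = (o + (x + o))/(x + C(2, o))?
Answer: 59432/15 ≈ 3962.1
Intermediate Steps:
C(V, c) = -10
F(x, o) = 3*(x + 2*o)/(-10 + x) (F(x, o) = 3*((o + (x + o))/(x - 10)) = 3*((o + (o + x))/(-10 + x)) = 3*((x + 2*o)/(-10 + x)) = 3*(x + 2*o)/(-10 + x))
63² + F(-35, 69) = 63² + 3*(-35 + 2*69)/(-10 - 35) = 3969 + 3*(-35 + 138)/(-45) = 3969 + 3*(-1/45)*103 = 3969 - 103/15 = 59432/15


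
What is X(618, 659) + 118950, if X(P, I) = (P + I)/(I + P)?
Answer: 118951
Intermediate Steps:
X(P, I) = 1 (X(P, I) = (I + P)/(I + P) = 1)
X(618, 659) + 118950 = 1 + 118950 = 118951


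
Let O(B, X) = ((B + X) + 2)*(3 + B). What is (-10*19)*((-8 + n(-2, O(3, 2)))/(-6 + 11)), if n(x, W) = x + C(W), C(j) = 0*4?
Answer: 380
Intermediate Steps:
C(j) = 0
O(B, X) = (3 + B)*(2 + B + X) (O(B, X) = (2 + B + X)*(3 + B) = (3 + B)*(2 + B + X))
n(x, W) = x (n(x, W) = x + 0 = x)
(-10*19)*((-8 + n(-2, O(3, 2)))/(-6 + 11)) = (-10*19)*((-8 - 2)/(-6 + 11)) = -(-1900)/5 = -190*(-2) = 380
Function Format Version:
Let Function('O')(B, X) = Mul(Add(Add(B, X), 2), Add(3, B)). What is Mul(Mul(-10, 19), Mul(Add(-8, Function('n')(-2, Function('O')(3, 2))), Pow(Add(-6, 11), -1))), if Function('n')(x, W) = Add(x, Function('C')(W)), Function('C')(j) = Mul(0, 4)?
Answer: 380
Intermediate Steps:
Function('C')(j) = 0
Function('O')(B, X) = Mul(Add(3, B), Add(2, B, X)) (Function('O')(B, X) = Mul(Add(2, B, X), Add(3, B)) = Mul(Add(3, B), Add(2, B, X)))
Function('n')(x, W) = x (Function('n')(x, W) = Add(x, 0) = x)
Mul(Mul(-10, 19), Mul(Add(-8, Function('n')(-2, Function('O')(3, 2))), Pow(Add(-6, 11), -1))) = Mul(Mul(-10, 19), Mul(Add(-8, -2), Pow(Add(-6, 11), -1))) = Mul(-190, Mul(-10, Pow(5, -1))) = Mul(-190, Mul(-10, Rational(1, 5))) = Mul(-190, -2) = 380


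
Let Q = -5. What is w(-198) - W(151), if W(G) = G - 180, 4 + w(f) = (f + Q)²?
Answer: 41234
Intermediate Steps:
w(f) = -4 + (-5 + f)² (w(f) = -4 + (f - 5)² = -4 + (-5 + f)²)
W(G) = -180 + G
w(-198) - W(151) = (-4 + (-5 - 198)²) - (-180 + 151) = (-4 + (-203)²) - 1*(-29) = (-4 + 41209) + 29 = 41205 + 29 = 41234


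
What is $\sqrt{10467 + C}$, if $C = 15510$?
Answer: $\sqrt{25977} \approx 161.17$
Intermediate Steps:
$\sqrt{10467 + C} = \sqrt{10467 + 15510} = \sqrt{25977}$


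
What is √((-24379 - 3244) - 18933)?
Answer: 2*I*√11639 ≈ 215.77*I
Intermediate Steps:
√((-24379 - 3244) - 18933) = √(-27623 - 18933) = √(-46556) = 2*I*√11639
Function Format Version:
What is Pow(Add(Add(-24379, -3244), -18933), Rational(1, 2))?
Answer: Mul(2, I, Pow(11639, Rational(1, 2))) ≈ Mul(215.77, I)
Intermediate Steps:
Pow(Add(Add(-24379, -3244), -18933), Rational(1, 2)) = Pow(Add(-27623, -18933), Rational(1, 2)) = Pow(-46556, Rational(1, 2)) = Mul(2, I, Pow(11639, Rational(1, 2)))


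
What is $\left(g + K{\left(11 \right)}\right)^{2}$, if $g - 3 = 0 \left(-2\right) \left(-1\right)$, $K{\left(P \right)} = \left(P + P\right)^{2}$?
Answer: $237169$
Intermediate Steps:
$K{\left(P \right)} = 4 P^{2}$ ($K{\left(P \right)} = \left(2 P\right)^{2} = 4 P^{2}$)
$g = 3$ ($g = 3 + 0 \left(-2\right) \left(-1\right) = 3 + 0 \left(-1\right) = 3 + 0 = 3$)
$\left(g + K{\left(11 \right)}\right)^{2} = \left(3 + 4 \cdot 11^{2}\right)^{2} = \left(3 + 4 \cdot 121\right)^{2} = \left(3 + 484\right)^{2} = 487^{2} = 237169$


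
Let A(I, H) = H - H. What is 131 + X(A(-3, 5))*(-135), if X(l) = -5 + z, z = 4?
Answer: 266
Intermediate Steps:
A(I, H) = 0
X(l) = -1 (X(l) = -5 + 4 = -1)
131 + X(A(-3, 5))*(-135) = 131 - 1*(-135) = 131 + 135 = 266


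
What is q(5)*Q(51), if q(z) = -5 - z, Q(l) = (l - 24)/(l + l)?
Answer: -45/17 ≈ -2.6471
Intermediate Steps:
Q(l) = (-24 + l)/(2*l) (Q(l) = (-24 + l)/((2*l)) = (-24 + l)*(1/(2*l)) = (-24 + l)/(2*l))
q(5)*Q(51) = (-5 - 1*5)*((1/2)*(-24 + 51)/51) = (-5 - 5)*((1/2)*(1/51)*27) = -10*9/34 = -45/17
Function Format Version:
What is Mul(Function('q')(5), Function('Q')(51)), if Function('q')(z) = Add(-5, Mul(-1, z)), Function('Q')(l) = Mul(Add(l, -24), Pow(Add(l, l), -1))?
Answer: Rational(-45, 17) ≈ -2.6471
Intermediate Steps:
Function('Q')(l) = Mul(Rational(1, 2), Pow(l, -1), Add(-24, l)) (Function('Q')(l) = Mul(Add(-24, l), Pow(Mul(2, l), -1)) = Mul(Add(-24, l), Mul(Rational(1, 2), Pow(l, -1))) = Mul(Rational(1, 2), Pow(l, -1), Add(-24, l)))
Mul(Function('q')(5), Function('Q')(51)) = Mul(Add(-5, Mul(-1, 5)), Mul(Rational(1, 2), Pow(51, -1), Add(-24, 51))) = Mul(Add(-5, -5), Mul(Rational(1, 2), Rational(1, 51), 27)) = Mul(-10, Rational(9, 34)) = Rational(-45, 17)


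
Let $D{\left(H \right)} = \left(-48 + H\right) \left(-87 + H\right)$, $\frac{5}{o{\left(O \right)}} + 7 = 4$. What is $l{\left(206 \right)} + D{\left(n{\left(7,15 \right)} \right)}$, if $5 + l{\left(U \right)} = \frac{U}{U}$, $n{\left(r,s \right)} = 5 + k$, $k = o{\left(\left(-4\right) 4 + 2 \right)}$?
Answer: $\frac{33598}{9} \approx 3733.1$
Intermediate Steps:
$o{\left(O \right)} = - \frac{5}{3}$ ($o{\left(O \right)} = \frac{5}{-7 + 4} = \frac{5}{-3} = 5 \left(- \frac{1}{3}\right) = - \frac{5}{3}$)
$k = - \frac{5}{3} \approx -1.6667$
$n{\left(r,s \right)} = \frac{10}{3}$ ($n{\left(r,s \right)} = 5 - \frac{5}{3} = \frac{10}{3}$)
$l{\left(U \right)} = -4$ ($l{\left(U \right)} = -5 + \frac{U}{U} = -5 + 1 = -4$)
$D{\left(H \right)} = \left(-87 + H\right) \left(-48 + H\right)$
$l{\left(206 \right)} + D{\left(n{\left(7,15 \right)} \right)} = -4 + \left(4176 + \left(\frac{10}{3}\right)^{2} - 450\right) = -4 + \left(4176 + \frac{100}{9} - 450\right) = -4 + \frac{33634}{9} = \frac{33598}{9}$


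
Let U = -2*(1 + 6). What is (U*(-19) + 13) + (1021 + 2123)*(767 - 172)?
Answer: 1870959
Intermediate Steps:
U = -14 (U = -2*7 = -14)
(U*(-19) + 13) + (1021 + 2123)*(767 - 172) = (-14*(-19) + 13) + (1021 + 2123)*(767 - 172) = (266 + 13) + 3144*595 = 279 + 1870680 = 1870959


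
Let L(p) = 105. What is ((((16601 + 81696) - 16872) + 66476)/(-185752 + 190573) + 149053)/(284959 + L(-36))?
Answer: 359366207/687146772 ≈ 0.52298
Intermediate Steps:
((((16601 + 81696) - 16872) + 66476)/(-185752 + 190573) + 149053)/(284959 + L(-36)) = ((((16601 + 81696) - 16872) + 66476)/(-185752 + 190573) + 149053)/(284959 + 105) = (((98297 - 16872) + 66476)/4821 + 149053)/285064 = ((81425 + 66476)*(1/4821) + 149053)*(1/285064) = (147901*(1/4821) + 149053)*(1/285064) = (147901/4821 + 149053)*(1/285064) = (718732414/4821)*(1/285064) = 359366207/687146772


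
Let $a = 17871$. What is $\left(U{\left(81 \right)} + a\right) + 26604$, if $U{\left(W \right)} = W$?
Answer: $44556$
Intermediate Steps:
$\left(U{\left(81 \right)} + a\right) + 26604 = \left(81 + 17871\right) + 26604 = 17952 + 26604 = 44556$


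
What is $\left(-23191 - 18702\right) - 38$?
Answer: $-41931$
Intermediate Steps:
$\left(-23191 - 18702\right) - 38 = -41893 - 38 = -41931$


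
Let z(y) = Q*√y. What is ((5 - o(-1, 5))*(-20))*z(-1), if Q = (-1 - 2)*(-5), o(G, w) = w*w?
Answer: 6000*I ≈ 6000.0*I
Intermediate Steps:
o(G, w) = w²
Q = 15 (Q = -3*(-5) = 15)
z(y) = 15*√y
((5 - o(-1, 5))*(-20))*z(-1) = ((5 - 1*5²)*(-20))*(15*√(-1)) = ((5 - 1*25)*(-20))*(15*I) = ((5 - 25)*(-20))*(15*I) = (-20*(-20))*(15*I) = 400*(15*I) = 6000*I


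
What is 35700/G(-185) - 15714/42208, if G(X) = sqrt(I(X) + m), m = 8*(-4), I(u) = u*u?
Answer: -7857/21104 + 35700*sqrt(34193)/34193 ≈ 192.69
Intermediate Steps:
I(u) = u**2
m = -32
G(X) = sqrt(-32 + X**2) (G(X) = sqrt(X**2 - 32) = sqrt(-32 + X**2))
35700/G(-185) - 15714/42208 = 35700/(sqrt(-32 + (-185)**2)) - 15714/42208 = 35700/(sqrt(-32 + 34225)) - 15714*1/42208 = 35700/(sqrt(34193)) - 7857/21104 = 35700*(sqrt(34193)/34193) - 7857/21104 = 35700*sqrt(34193)/34193 - 7857/21104 = -7857/21104 + 35700*sqrt(34193)/34193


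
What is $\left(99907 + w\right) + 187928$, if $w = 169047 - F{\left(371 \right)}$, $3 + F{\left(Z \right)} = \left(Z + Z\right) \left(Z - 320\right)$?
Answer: $419043$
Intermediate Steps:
$F{\left(Z \right)} = -3 + 2 Z \left(-320 + Z\right)$ ($F{\left(Z \right)} = -3 + \left(Z + Z\right) \left(Z - 320\right) = -3 + 2 Z \left(-320 + Z\right)$)
$w = 131208$ ($w = 169047 - \left(-3 - 237440 + 2 \cdot 371^{2}\right) = 169047 - \left(-3 - 237440 + 2 \cdot 137641\right) = 169047 - \left(-3 - 237440 + 275282\right) = 169047 - 37839 = 131208$)
$\left(99907 + w\right) + 187928 = \left(99907 + 131208\right) + 187928 = 231115 + 187928 = 419043$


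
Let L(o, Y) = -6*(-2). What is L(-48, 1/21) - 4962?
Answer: -4950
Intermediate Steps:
L(o, Y) = 12
L(-48, 1/21) - 4962 = 12 - 4962 = -4950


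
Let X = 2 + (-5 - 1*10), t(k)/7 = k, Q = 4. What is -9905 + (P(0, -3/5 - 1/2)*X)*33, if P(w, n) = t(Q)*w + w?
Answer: -9905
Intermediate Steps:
t(k) = 7*k
P(w, n) = 29*w (P(w, n) = (7*4)*w + w = 28*w + w = 29*w)
X = -13 (X = 2 + (-5 - 10) = 2 - 15 = -13)
-9905 + (P(0, -3/5 - 1/2)*X)*33 = -9905 + ((29*0)*(-13))*33 = -9905 + (0*(-13))*33 = -9905 + 0*33 = -9905 + 0 = -9905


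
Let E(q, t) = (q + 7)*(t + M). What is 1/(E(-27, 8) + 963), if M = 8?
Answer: 1/643 ≈ 0.0015552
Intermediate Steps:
E(q, t) = (7 + q)*(8 + t) (E(q, t) = (q + 7)*(t + 8) = (7 + q)*(8 + t))
1/(E(-27, 8) + 963) = 1/((56 + 7*8 + 8*(-27) - 27*8) + 963) = 1/((56 + 56 - 216 - 216) + 963) = 1/(-320 + 963) = 1/643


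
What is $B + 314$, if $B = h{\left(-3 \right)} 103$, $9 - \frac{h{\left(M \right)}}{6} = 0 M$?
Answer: $5876$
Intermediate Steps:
$h{\left(M \right)} = 54$ ($h{\left(M \right)} = 54 - 6 \cdot 0 M = 54 - 0 = 54 + 0 = 54$)
$B = 5562$ ($B = 54 \cdot 103 = 5562$)
$B + 314 = 5562 + 314 = 5876$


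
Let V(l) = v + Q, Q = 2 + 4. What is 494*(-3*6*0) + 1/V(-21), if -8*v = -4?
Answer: 2/13 ≈ 0.15385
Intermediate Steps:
v = ½ (v = -⅛*(-4) = ½ ≈ 0.50000)
Q = 6
V(l) = 13/2 (V(l) = ½ + 6 = 13/2)
494*(-3*6*0) + 1/V(-21) = 494*(-3*6*0) + 1/(13/2) = 494*(-18*0) + 2/13 = 494*0 + 2/13 = 0 + 2/13 = 2/13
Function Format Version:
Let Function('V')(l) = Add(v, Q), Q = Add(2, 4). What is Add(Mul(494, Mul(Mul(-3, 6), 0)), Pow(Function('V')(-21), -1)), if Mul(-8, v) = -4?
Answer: Rational(2, 13) ≈ 0.15385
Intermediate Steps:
v = Rational(1, 2) (v = Mul(Rational(-1, 8), -4) = Rational(1, 2) ≈ 0.50000)
Q = 6
Function('V')(l) = Rational(13, 2) (Function('V')(l) = Add(Rational(1, 2), 6) = Rational(13, 2))
Add(Mul(494, Mul(Mul(-3, 6), 0)), Pow(Function('V')(-21), -1)) = Add(Mul(494, Mul(Mul(-3, 6), 0)), Pow(Rational(13, 2), -1)) = Add(Mul(494, Mul(-18, 0)), Rational(2, 13)) = Add(Mul(494, 0), Rational(2, 13)) = Add(0, Rational(2, 13)) = Rational(2, 13)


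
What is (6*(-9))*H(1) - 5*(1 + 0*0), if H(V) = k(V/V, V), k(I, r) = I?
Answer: -59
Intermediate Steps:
H(V) = 1 (H(V) = V/V = 1)
(6*(-9))*H(1) - 5*(1 + 0*0) = (6*(-9))*1 - 5*(1 + 0*0) = -54*1 - 5*(1 + 0) = -54 - 5*1 = -54 - 5 = -59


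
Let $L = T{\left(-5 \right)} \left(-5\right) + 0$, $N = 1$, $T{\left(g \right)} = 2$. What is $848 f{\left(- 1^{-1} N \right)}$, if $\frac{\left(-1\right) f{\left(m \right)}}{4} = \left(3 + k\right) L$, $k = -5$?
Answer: $-67840$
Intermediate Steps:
$L = -10$ ($L = 2 \left(-5\right) + 0 = -10 + 0 = -10$)
$f{\left(m \right)} = -80$ ($f{\left(m \right)} = - 4 \left(3 - 5\right) \left(-10\right) = - 4 \left(\left(-2\right) \left(-10\right)\right) = \left(-4\right) 20 = -80$)
$848 f{\left(- 1^{-1} N \right)} = 848 \left(-80\right) = -67840$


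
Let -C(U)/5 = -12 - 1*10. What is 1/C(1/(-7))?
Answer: 1/110 ≈ 0.0090909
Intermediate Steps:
C(U) = 110 (C(U) = -5*(-12 - 1*10) = -5*(-12 - 10) = -5*(-22) = 110)
1/C(1/(-7)) = 1/110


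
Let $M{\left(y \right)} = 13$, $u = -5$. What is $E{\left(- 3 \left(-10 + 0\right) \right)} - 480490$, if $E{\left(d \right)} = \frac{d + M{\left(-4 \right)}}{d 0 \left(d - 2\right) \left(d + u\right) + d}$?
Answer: $- \frac{14414657}{30} \approx -4.8049 \cdot 10^{5}$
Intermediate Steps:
$E{\left(d \right)} = \frac{13 + d}{d}$ ($E{\left(d \right)} = \frac{d + 13}{d 0 \left(d - 2\right) \left(d - 5\right) + d} = \frac{13 + d}{0 \left(-2 + d\right) \left(-5 + d\right) + d} = \frac{13 + d}{0 \left(-5 + d\right) \left(-2 + d\right) + d} = \frac{13 + d}{0 + d} = \frac{13 + d}{d}$)
$E{\left(- 3 \left(-10 + 0\right) \right)} - 480490 = \frac{13 - 3 \left(-10 + 0\right)}{\left(-3\right) \left(-10 + 0\right)} - 480490 = \frac{13 - -30}{\left(-3\right) \left(-10\right)} - 480490 = \frac{13 + 30}{30} - 480490 = \frac{1}{30} \cdot 43 - 480490 = \frac{43}{30} - 480490 = - \frac{14414657}{30}$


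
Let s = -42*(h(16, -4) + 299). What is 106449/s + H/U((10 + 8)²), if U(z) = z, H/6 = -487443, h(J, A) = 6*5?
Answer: -26750935/2961 ≈ -9034.4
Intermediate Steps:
h(J, A) = 30
H = -2924658 (H = 6*(-487443) = -2924658)
s = -13818 (s = -42*(30 + 299) = -42*329 = -13818)
106449/s + H/U((10 + 8)²) = 106449/(-13818) - 2924658/(10 + 8)² = 106449*(-1/13818) - 2924658/(18²) = -5069/658 - 2924658/324 = -5069/658 - 2924658*1/324 = -5069/658 - 162481/18 = -26750935/2961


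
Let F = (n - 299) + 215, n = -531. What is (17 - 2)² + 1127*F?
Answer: -692880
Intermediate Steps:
F = -615 (F = (-531 - 299) + 215 = -830 + 215 = -615)
(17 - 2)² + 1127*F = (17 - 2)² + 1127*(-615) = 15² - 693105 = 225 - 693105 = -692880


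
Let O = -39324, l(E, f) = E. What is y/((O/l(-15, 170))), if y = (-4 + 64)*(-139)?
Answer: -10425/3277 ≈ -3.1813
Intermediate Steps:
y = -8340 (y = 60*(-139) = -8340)
y/((O/l(-15, 170))) = -8340/((-39324/(-15))) = -8340/((-39324*(-1/15))) = -8340/13108/5 = -8340*5/13108 = -10425/3277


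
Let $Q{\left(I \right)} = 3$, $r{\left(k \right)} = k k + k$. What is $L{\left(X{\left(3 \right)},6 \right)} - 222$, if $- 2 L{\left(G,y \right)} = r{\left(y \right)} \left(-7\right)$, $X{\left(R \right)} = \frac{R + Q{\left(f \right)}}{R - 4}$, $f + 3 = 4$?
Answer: $-75$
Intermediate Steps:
$r{\left(k \right)} = k + k^{2}$ ($r{\left(k \right)} = k^{2} + k = k + k^{2}$)
$f = 1$ ($f = -3 + 4 = 1$)
$X{\left(R \right)} = \frac{3 + R}{-4 + R}$ ($X{\left(R \right)} = \frac{R + 3}{R - 4} = \frac{3 + R}{-4 + R}$)
$L{\left(G,y \right)} = \frac{7 y \left(1 + y\right)}{2}$ ($L{\left(G,y \right)} = - \frac{y \left(1 + y\right) \left(-7\right)}{2} = - \frac{\left(-7\right) y \left(1 + y\right)}{2} = \frac{7 y \left(1 + y\right)}{2}$)
$L{\left(X{\left(3 \right)},6 \right)} - 222 = \frac{7}{2} \cdot 6 \left(1 + 6\right) - 222 = \frac{7}{2} \cdot 6 \cdot 7 - 222 = 147 - 222 = -75$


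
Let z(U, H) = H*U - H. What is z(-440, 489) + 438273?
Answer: 222624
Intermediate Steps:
z(U, H) = -H + H*U
z(-440, 489) + 438273 = 489*(-1 - 440) + 438273 = 489*(-441) + 438273 = -215649 + 438273 = 222624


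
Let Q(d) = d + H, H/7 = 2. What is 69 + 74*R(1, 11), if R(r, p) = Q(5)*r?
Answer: 1475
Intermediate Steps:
H = 14 (H = 7*2 = 14)
Q(d) = 14 + d (Q(d) = d + 14 = 14 + d)
R(r, p) = 19*r (R(r, p) = (14 + 5)*r = 19*r)
69 + 74*R(1, 11) = 69 + 74*(19*1) = 69 + 74*19 = 69 + 1406 = 1475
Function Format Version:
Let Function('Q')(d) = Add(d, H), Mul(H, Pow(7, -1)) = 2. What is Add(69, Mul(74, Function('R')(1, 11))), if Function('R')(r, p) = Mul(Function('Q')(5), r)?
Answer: 1475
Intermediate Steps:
H = 14 (H = Mul(7, 2) = 14)
Function('Q')(d) = Add(14, d) (Function('Q')(d) = Add(d, 14) = Add(14, d))
Function('R')(r, p) = Mul(19, r) (Function('R')(r, p) = Mul(Add(14, 5), r) = Mul(19, r))
Add(69, Mul(74, Function('R')(1, 11))) = Add(69, Mul(74, Mul(19, 1))) = Add(69, Mul(74, 19)) = Add(69, 1406) = 1475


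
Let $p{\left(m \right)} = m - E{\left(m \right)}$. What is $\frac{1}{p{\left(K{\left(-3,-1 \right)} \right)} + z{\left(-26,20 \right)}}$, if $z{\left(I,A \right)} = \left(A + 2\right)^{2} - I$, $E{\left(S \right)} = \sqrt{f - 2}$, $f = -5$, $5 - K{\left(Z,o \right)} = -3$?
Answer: $\frac{74}{38333} + \frac{i \sqrt{7}}{268331} \approx 0.0019305 + 9.86 \cdot 10^{-6} i$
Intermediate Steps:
$K{\left(Z,o \right)} = 8$ ($K{\left(Z,o \right)} = 5 - -3 = 5 + 3 = 8$)
$E{\left(S \right)} = i \sqrt{7}$ ($E{\left(S \right)} = \sqrt{-5 - 2} = \sqrt{-7} = i \sqrt{7}$)
$p{\left(m \right)} = m - i \sqrt{7}$
$z{\left(I,A \right)} = \left(2 + A\right)^{2} - I$
$\frac{1}{p{\left(K{\left(-3,-1 \right)} \right)} + z{\left(-26,20 \right)}} = \frac{1}{\left(8 - i \sqrt{7}\right) - \left(-26 - \left(2 + 20\right)^{2}\right)} = \frac{1}{\left(8 - i \sqrt{7}\right) + \left(22^{2} + 26\right)} = \frac{1}{\left(8 - i \sqrt{7}\right) + \left(484 + 26\right)} = \frac{1}{\left(8 - i \sqrt{7}\right) + 510} = \frac{1}{518 - i \sqrt{7}}$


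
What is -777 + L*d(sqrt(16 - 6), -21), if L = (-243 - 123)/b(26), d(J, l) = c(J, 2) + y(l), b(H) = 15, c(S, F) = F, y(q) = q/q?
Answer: -4251/5 ≈ -850.20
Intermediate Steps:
y(q) = 1
d(J, l) = 3 (d(J, l) = 2 + 1 = 3)
L = -122/5 (L = (-243 - 123)/15 = -366*1/15 = -122/5 ≈ -24.400)
-777 + L*d(sqrt(16 - 6), -21) = -777 - 122/5*3 = -777 - 366/5 = -4251/5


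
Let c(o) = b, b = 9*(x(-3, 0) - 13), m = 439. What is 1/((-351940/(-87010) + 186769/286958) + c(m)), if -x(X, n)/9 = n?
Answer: -356688794/40057692195 ≈ -0.0089044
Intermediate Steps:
x(X, n) = -9*n
b = -117 (b = 9*(-9*0 - 13) = 9*(0 - 13) = 9*(-13) = -117)
c(o) = -117
1/((-351940/(-87010) + 186769/286958) + c(m)) = 1/((-351940/(-87010) + 186769/286958) - 117) = 1/((-351940*(-1/87010) + 186769*(1/286958)) - 117) = 1/((35194/8701 + 186769/286958) - 117) = 1/(1674896703/356688794 - 117) = 1/(-40057692195/356688794) = -356688794/40057692195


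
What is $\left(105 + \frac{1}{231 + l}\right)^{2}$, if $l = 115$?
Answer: $\frac{1319941561}{119716} \approx 11026.0$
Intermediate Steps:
$\left(105 + \frac{1}{231 + l}\right)^{2} = \left(105 + \frac{1}{231 + 115}\right)^{2} = \left(105 + \frac{1}{346}\right)^{2} = \left(\frac{36331}{346}\right)^{2} = \frac{1319941561}{119716}$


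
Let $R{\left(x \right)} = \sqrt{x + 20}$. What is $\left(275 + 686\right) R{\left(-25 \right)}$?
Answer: $961 i \sqrt{5} \approx 2148.9 i$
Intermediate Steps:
$R{\left(x \right)} = \sqrt{20 + x}$
$\left(275 + 686\right) R{\left(-25 \right)} = \left(275 + 686\right) \sqrt{20 - 25} = 961 \sqrt{-5} = 961 i \sqrt{5}$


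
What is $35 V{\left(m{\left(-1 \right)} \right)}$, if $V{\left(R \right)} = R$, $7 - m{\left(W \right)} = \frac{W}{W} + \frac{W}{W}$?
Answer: $175$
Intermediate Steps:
$m{\left(W \right)} = 5$ ($m{\left(W \right)} = 7 - \left(\frac{W}{W} + \frac{W}{W}\right) = 7 - \left(1 + 1\right) = 7 - 2 = 5$)
$35 V{\left(m{\left(-1 \right)} \right)} = 35 \cdot 5 = 175$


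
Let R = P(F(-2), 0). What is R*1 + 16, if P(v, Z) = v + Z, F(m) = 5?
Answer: 21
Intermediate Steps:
P(v, Z) = Z + v
R = 5 (R = 0 + 5 = 5)
R*1 + 16 = 5*1 + 16 = 5 + 16 = 21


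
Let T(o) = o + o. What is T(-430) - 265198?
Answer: -266058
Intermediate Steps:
T(o) = 2*o
T(-430) - 265198 = 2*(-430) - 265198 = -860 - 265198 = -266058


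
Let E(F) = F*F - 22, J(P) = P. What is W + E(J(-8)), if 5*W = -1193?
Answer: -983/5 ≈ -196.60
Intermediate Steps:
W = -1193/5 (W = (1/5)*(-1193) = -1193/5 ≈ -238.60)
E(F) = -22 + F**2 (E(F) = F**2 - 22 = -22 + F**2)
W + E(J(-8)) = -1193/5 + (-22 + (-8)**2) = -1193/5 + (-22 + 64) = -1193/5 + 42 = -983/5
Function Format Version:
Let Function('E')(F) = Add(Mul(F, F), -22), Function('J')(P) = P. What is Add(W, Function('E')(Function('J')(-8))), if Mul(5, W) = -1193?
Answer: Rational(-983, 5) ≈ -196.60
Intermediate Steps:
W = Rational(-1193, 5) (W = Mul(Rational(1, 5), -1193) = Rational(-1193, 5) ≈ -238.60)
Function('E')(F) = Add(-22, Pow(F, 2)) (Function('E')(F) = Add(Pow(F, 2), -22) = Add(-22, Pow(F, 2)))
Add(W, Function('E')(Function('J')(-8))) = Add(Rational(-1193, 5), Add(-22, Pow(-8, 2))) = Add(Rational(-1193, 5), Add(-22, 64)) = Add(Rational(-1193, 5), 42) = Rational(-983, 5)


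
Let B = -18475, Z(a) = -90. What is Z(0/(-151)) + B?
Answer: -18565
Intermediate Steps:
Z(0/(-151)) + B = -90 - 18475 = -18565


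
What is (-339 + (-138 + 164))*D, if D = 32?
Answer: -10016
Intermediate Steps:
(-339 + (-138 + 164))*D = (-339 + (-138 + 164))*32 = (-339 + 26)*32 = -313*32 = -10016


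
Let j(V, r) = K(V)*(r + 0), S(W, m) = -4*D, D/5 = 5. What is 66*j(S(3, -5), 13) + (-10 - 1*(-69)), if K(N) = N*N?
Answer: 8580059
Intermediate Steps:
D = 25 (D = 5*5 = 25)
S(W, m) = -100 (S(W, m) = -4*25 = -100)
K(N) = N²
j(V, r) = r*V² (j(V, r) = V²*(r + 0) = V²*r = r*V²)
66*j(S(3, -5), 13) + (-10 - 1*(-69)) = 66*(13*(-100)²) + (-10 - 1*(-69)) = 66*(13*10000) + (-10 + 69) = 66*130000 + 59 = 8580000 + 59 = 8580059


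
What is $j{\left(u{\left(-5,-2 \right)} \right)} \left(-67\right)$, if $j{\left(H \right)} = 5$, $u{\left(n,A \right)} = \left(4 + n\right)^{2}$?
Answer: $-335$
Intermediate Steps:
$j{\left(u{\left(-5,-2 \right)} \right)} \left(-67\right) = 5 \left(-67\right) = -335$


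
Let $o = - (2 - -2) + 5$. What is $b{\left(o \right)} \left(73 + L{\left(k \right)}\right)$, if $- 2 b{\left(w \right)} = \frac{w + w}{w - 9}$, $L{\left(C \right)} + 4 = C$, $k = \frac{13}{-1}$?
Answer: $7$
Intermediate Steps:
$k = -13$ ($k = 13 \left(-1\right) = -13$)
$L{\left(C \right)} = -4 + C$
$o = 1$ ($o = - (2 + 2) + 5 = \left(-1\right) 4 + 5 = -4 + 5 = 1$)
$b{\left(w \right)} = - \frac{w}{-9 + w}$ ($b{\left(w \right)} = - \frac{\left(w + w\right) \frac{1}{w - 9}}{2} = - \frac{2 w \frac{1}{-9 + w}}{2} = - \frac{w}{-9 + w}$)
$b{\left(o \right)} \left(73 + L{\left(k \right)}\right) = \left(-1\right) 1 \frac{1}{-9 + 1} \left(73 - 17\right) = \left(-1\right) 1 \frac{1}{-8} \left(73 - 17\right) = \left(-1\right) 1 \left(- \frac{1}{8}\right) 56 = \frac{1}{8} \cdot 56 = 7$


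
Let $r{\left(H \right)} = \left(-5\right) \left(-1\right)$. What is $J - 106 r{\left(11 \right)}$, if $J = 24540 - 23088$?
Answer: $922$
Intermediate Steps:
$r{\left(H \right)} = 5$
$J = 1452$
$J - 106 r{\left(11 \right)} = 1452 - 530 = 922$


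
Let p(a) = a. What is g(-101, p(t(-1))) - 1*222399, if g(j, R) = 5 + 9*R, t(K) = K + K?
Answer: -222412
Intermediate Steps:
t(K) = 2*K
g(-101, p(t(-1))) - 1*222399 = (5 + 9*(2*(-1))) - 1*222399 = (5 + 9*(-2)) - 222399 = (5 - 18) - 222399 = -13 - 222399 = -222412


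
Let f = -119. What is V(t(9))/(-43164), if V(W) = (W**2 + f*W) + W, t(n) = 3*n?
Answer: 273/4796 ≈ 0.056922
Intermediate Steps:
V(W) = W**2 - 118*W (V(W) = (W**2 - 119*W) + W = W**2 - 118*W)
V(t(9))/(-43164) = ((3*9)*(-118 + 3*9))/(-43164) = (27*(-118 + 27))*(-1/43164) = (27*(-91))*(-1/43164) = -2457*(-1/43164) = 273/4796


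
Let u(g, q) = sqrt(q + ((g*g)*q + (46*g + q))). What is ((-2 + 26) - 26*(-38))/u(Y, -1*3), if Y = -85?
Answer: -1012*I*sqrt(25591)/25591 ≈ -6.3261*I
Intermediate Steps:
u(g, q) = sqrt(2*q + 46*g + q*g**2) (u(g, q) = sqrt(q + (g**2*q + (q + 46*g))) = sqrt(q + (q*g**2 + (q + 46*g))) = sqrt(q + (q + 46*g + q*g**2)) = sqrt(2*q + 46*g + q*g**2))
((-2 + 26) - 26*(-38))/u(Y, -1*3) = ((-2 + 26) - 26*(-38))/(sqrt(2*(-1*3) + 46*(-85) - 1*3*(-85)**2)) = (24 + 988)/(sqrt(2*(-3) - 3910 - 3*7225)) = 1012/(sqrt(-6 - 3910 - 21675)) = 1012/(sqrt(-25591)) = 1012/((I*sqrt(25591))) = 1012*(-I*sqrt(25591)/25591) = -1012*I*sqrt(25591)/25591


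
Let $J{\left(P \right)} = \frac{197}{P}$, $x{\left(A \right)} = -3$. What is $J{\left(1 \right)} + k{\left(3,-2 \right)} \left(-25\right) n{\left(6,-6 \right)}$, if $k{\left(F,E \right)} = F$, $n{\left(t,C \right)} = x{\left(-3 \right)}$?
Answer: $422$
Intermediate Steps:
$n{\left(t,C \right)} = -3$
$J{\left(1 \right)} + k{\left(3,-2 \right)} \left(-25\right) n{\left(6,-6 \right)} = \frac{197}{1} + 3 \left(-25\right) \left(-3\right) = 197 \cdot 1 - -225 = 197 + 225 = 422$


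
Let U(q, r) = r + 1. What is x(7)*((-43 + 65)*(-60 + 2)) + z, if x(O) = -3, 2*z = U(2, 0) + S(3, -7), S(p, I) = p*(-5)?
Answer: 3821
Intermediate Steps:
U(q, r) = 1 + r
S(p, I) = -5*p
z = -7 (z = ((1 + 0) - 5*3)/2 = (1 - 15)/2 = (½)*(-14) = -7)
x(7)*((-43 + 65)*(-60 + 2)) + z = -3*(-43 + 65)*(-60 + 2) - 7 = -66*(-58) - 7 = -3*(-1276) - 7 = 3828 - 7 = 3821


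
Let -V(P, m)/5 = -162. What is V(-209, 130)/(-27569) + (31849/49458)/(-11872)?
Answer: -476481999641/16187562250944 ≈ -0.029435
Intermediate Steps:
V(P, m) = 810 (V(P, m) = -5*(-162) = 810)
V(-209, 130)/(-27569) + (31849/49458)/(-11872) = 810/(-27569) + (31849/49458)/(-11872) = 810*(-1/27569) + (31849*(1/49458))*(-1/11872) = -810/27569 + (31849/49458)*(-1/11872) = -810/27569 - 31849/587165376 = -476481999641/16187562250944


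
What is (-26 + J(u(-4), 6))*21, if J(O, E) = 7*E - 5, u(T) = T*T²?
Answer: 231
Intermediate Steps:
u(T) = T³
J(O, E) = -5 + 7*E
(-26 + J(u(-4), 6))*21 = (-26 + (-5 + 7*6))*21 = (-26 + (-5 + 42))*21 = (-26 + 37)*21 = 11*21 = 231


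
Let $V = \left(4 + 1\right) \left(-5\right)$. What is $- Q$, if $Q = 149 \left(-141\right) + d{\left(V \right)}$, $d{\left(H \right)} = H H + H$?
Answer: $20409$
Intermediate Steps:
$V = -25$ ($V = 5 \left(-5\right) = -25$)
$d{\left(H \right)} = H + H^{2}$ ($d{\left(H \right)} = H^{2} + H = H + H^{2}$)
$Q = -20409$ ($Q = 149 \left(-141\right) - 25 \left(1 - 25\right) = -21009 - -600 = -21009 + 600 = -20409$)
$- Q = \left(-1\right) \left(-20409\right) = 20409$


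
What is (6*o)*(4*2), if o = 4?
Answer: 192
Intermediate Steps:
(6*o)*(4*2) = (6*4)*(4*2) = 24*8 = 192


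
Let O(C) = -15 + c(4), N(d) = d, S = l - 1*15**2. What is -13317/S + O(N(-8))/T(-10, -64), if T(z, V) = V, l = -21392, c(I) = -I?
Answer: 1263011/1383488 ≈ 0.91292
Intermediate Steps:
S = -21617 (S = -21392 - 1*15**2 = -21392 - 1*225 = -21392 - 225 = -21617)
O(C) = -19 (O(C) = -15 - 1*4 = -15 - 4 = -19)
-13317/S + O(N(-8))/T(-10, -64) = -13317/(-21617) - 19/(-64) = -13317*(-1/21617) - 19*(-1/64) = 13317/21617 + 19/64 = 1263011/1383488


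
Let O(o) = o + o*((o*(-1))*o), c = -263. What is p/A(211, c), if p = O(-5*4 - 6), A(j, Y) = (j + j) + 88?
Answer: 585/17 ≈ 34.412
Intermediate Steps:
A(j, Y) = 88 + 2*j (A(j, Y) = 2*j + 88 = 88 + 2*j)
O(o) = o - o³ (O(o) = o + o*((-o)*o) = o + o*(-o²) = o - o³)
p = 17550 (p = (-5*4 - 6) - (-5*4 - 6)³ = (-20 - 6) - (-20 - 6)³ = -26 - 1*(-26)³ = -26 - 1*(-17576) = -26 + 17576 = 17550)
p/A(211, c) = 17550/(88 + 2*211) = 17550/(88 + 422) = 17550/510 = 17550*(1/510) = 585/17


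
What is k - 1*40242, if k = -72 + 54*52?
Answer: -37506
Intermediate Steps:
k = 2736 (k = -72 + 2808 = 2736)
k - 1*40242 = 2736 - 1*40242 = 2736 - 40242 = -37506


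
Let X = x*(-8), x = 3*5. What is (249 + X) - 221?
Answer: -92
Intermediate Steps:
x = 15
X = -120 (X = 15*(-8) = -120)
(249 + X) - 221 = (249 - 120) - 221 = 129 - 221 = -92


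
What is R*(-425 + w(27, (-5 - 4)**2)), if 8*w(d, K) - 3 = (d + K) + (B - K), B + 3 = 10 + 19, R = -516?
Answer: 215688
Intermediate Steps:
B = 26 (B = -3 + (10 + 19) = -3 + 29 = 26)
w(d, K) = 29/8 + d/8 (w(d, K) = 3/8 + ((d + K) + (26 - K))/8 = 3/8 + ((K + d) + (26 - K))/8 = 3/8 + (26 + d)/8 = 3/8 + (13/4 + d/8) = 29/8 + d/8)
R*(-425 + w(27, (-5 - 4)**2)) = -516*(-425 + (29/8 + (1/8)*27)) = -516*(-425 + (29/8 + 27/8)) = -516*(-425 + 7) = -516*(-418) = 215688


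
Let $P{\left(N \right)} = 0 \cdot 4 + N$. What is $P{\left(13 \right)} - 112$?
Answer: $-99$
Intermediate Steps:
$P{\left(N \right)} = N$ ($P{\left(N \right)} = 0 + N = N$)
$P{\left(13 \right)} - 112 = 13 - 112 = -99$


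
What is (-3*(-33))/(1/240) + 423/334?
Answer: 7936263/334 ≈ 23761.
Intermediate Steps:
(-3*(-33))/(1/240) + 423/334 = 99/(1/240) + 423*(1/334) = 99*240 + 423/334 = 23760 + 423/334 = 7936263/334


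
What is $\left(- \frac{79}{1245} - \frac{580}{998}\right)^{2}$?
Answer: $\frac{160377021841}{385957775025} \approx 0.41553$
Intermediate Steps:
$\left(- \frac{79}{1245} - \frac{580}{998}\right)^{2} = \left(\left(-79\right) \frac{1}{1245} - \frac{290}{499}\right)^{2} = \left(- \frac{79}{1245} - \frac{290}{499}\right)^{2} = \left(- \frac{400471}{621255}\right)^{2} = \frac{160377021841}{385957775025}$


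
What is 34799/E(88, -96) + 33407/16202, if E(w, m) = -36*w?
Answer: -228990011/25663968 ≈ -8.9226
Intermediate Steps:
34799/E(88, -96) + 33407/16202 = 34799/((-36*88)) + 33407/16202 = 34799/(-3168) + 33407*(1/16202) = 34799*(-1/3168) + 33407/16202 = -34799/3168 + 33407/16202 = -228990011/25663968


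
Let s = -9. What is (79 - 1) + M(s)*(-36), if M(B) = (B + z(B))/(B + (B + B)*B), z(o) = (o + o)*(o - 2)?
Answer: 570/17 ≈ 33.529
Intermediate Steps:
z(o) = 2*o*(-2 + o) (z(o) = (2*o)*(-2 + o) = 2*o*(-2 + o))
M(B) = (B + 2*B*(-2 + B))/(B + 2*B²) (M(B) = (B + 2*B*(-2 + B))/(B + (B + B)*B) = (B + 2*B*(-2 + B))/(B + (2*B)*B) = (B + 2*B*(-2 + B))/(B + 2*B²))
(79 - 1) + M(s)*(-36) = (79 - 1) + ((-3 + 2*(-9))/(1 + 2*(-9)))*(-36) = 78 + ((-3 - 18)/(1 - 18))*(-36) = 78 + (-21/(-17))*(-36) = 78 - 1/17*(-21)*(-36) = 78 + (21/17)*(-36) = 78 - 756/17 = 570/17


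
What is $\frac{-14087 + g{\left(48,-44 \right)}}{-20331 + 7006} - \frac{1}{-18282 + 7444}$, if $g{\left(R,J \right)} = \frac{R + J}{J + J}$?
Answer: $\frac{167957596}{158857985} \approx 1.0573$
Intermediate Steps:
$g{\left(R,J \right)} = \frac{J + R}{2 J}$
$\frac{-14087 + g{\left(48,-44 \right)}}{-20331 + 7006} - \frac{1}{-18282 + 7444} = \frac{-14087 + \frac{-44 + 48}{2 \left(-44\right)}}{-20331 + 7006} - \frac{1}{-18282 + 7444} = \frac{-14087 + \frac{1}{2} \left(- \frac{1}{44}\right) 4}{-13325} - \frac{1}{-10838} = \left(-14087 - \frac{1}{22}\right) \left(- \frac{1}{13325}\right) - - \frac{1}{10838} = \left(- \frac{309915}{22}\right) \left(- \frac{1}{13325}\right) + \frac{1}{10838} = \frac{61983}{58630} + \frac{1}{10838} = \frac{167957596}{158857985}$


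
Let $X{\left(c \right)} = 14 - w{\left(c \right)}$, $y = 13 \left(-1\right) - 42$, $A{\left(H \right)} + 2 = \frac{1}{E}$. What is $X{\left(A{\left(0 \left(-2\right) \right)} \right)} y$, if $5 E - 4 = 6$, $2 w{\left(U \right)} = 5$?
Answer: $- \frac{1265}{2} \approx -632.5$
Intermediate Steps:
$w{\left(U \right)} = \frac{5}{2}$ ($w{\left(U \right)} = \frac{1}{2} \cdot 5 = \frac{5}{2}$)
$E = 2$ ($E = \frac{4}{5} + \frac{1}{5} \cdot 6 = \frac{4}{5} + \frac{6}{5} = 2$)
$A{\left(H \right)} = - \frac{3}{2}$ ($A{\left(H \right)} = -2 + \frac{1}{2} = - \frac{3}{2}$)
$y = -55$ ($y = -13 - 42 = -55$)
$X{\left(c \right)} = \frac{23}{2}$ ($X{\left(c \right)} = 14 - \frac{5}{2} = \frac{23}{2}$)
$X{\left(A{\left(0 \left(-2\right) \right)} \right)} y = \frac{23}{2} \left(-55\right) = - \frac{1265}{2}$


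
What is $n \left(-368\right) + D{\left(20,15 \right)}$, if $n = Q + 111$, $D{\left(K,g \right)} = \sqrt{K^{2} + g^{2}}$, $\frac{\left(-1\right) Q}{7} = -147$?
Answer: $-419495$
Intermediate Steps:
$Q = 1029$ ($Q = \left(-7\right) \left(-147\right) = 1029$)
$n = 1140$ ($n = 1029 + 111 = 1140$)
$n \left(-368\right) + D{\left(20,15 \right)} = 1140 \left(-368\right) + \sqrt{20^{2} + 15^{2}} = -419520 + \sqrt{400 + 225} = -419520 + \sqrt{625} = -419520 + 25 = -419495$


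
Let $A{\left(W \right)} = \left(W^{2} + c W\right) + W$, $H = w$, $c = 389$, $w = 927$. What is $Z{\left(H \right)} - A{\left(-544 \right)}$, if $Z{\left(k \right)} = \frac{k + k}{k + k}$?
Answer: $-83775$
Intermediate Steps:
$H = 927$
$A{\left(W \right)} = W^{2} + 390 W$ ($A{\left(W \right)} = \left(W^{2} + 389 W\right) + W = W^{2} + 390 W$)
$Z{\left(k \right)} = 1$ ($Z{\left(k \right)} = \frac{2 k}{2 k} = 2 k \frac{1}{2 k} = 1$)
$Z{\left(H \right)} - A{\left(-544 \right)} = 1 - - 544 \left(390 - 544\right) = 1 - \left(-544\right) \left(-154\right) = 1 - 83776 = -83775$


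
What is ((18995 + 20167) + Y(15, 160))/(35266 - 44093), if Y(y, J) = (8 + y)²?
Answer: -39691/8827 ≈ -4.4965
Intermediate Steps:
((18995 + 20167) + Y(15, 160))/(35266 - 44093) = ((18995 + 20167) + (8 + 15)²)/(35266 - 44093) = (39162 + 23²)/(-8827) = (39162 + 529)*(-1/8827) = 39691*(-1/8827) = -39691/8827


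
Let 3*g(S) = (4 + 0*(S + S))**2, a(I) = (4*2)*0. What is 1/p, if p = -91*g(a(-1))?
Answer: -3/1456 ≈ -0.0020604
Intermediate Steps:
a(I) = 0 (a(I) = 8*0 = 0)
g(S) = 16/3 (g(S) = (4 + 0*(S + S))**2/3 = (4 + 0*(2*S))**2/3 = (4 + 0)**2/3 = (1/3)*4**2 = (1/3)*16 = 16/3)
p = -1456/3 (p = -91*16/3 = -1456/3 ≈ -485.33)
1/p = 1/(-1456/3) = -3/1456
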